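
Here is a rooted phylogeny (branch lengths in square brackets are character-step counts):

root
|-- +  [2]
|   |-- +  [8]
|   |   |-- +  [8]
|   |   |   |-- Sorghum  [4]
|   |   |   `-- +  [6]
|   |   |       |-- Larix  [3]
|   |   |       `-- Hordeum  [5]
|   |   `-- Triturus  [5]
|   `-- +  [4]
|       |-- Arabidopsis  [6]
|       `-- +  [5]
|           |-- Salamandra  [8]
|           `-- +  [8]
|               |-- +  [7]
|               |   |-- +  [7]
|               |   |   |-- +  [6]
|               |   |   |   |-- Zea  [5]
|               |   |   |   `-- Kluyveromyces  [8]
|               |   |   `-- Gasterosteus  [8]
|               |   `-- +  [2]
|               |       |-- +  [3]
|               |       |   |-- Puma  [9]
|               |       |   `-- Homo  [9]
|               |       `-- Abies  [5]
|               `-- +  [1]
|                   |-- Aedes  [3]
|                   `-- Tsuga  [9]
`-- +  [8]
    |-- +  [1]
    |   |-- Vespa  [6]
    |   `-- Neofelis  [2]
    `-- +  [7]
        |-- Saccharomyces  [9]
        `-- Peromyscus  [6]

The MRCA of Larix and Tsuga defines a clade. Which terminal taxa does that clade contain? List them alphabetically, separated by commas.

Tracing Larix: it sits inside (Larix,Hordeum).
Tracing Tsuga: it sits inside (Aedes,Tsuga).
The smallest clade enclosing both is (((Sorghum,(Larix,Hordeum)),Triturus),(Arabidopsis,(Salamandra,((((Zea,Kluyveromyces),Gasterosteus),((Puma,Homo),Abies)),(Aedes,Tsuga))))); the answer is its 14 terminal taxa in alphabetical order.

Abies, Aedes, Arabidopsis, Gasterosteus, Homo, Hordeum, Kluyveromyces, Larix, Puma, Salamandra, Sorghum, Triturus, Tsuga, Zea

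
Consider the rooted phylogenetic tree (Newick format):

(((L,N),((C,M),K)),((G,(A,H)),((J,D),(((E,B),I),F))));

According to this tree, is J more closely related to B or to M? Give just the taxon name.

B

The MRCA of J and B subtends ((J,D),(((E,B),I),F)) (6 taxa).
The MRCA of J and M is the root, subtending the entire tree (14 taxa).
The first is nested inside the second, so J shares a more recent common ancestor with B.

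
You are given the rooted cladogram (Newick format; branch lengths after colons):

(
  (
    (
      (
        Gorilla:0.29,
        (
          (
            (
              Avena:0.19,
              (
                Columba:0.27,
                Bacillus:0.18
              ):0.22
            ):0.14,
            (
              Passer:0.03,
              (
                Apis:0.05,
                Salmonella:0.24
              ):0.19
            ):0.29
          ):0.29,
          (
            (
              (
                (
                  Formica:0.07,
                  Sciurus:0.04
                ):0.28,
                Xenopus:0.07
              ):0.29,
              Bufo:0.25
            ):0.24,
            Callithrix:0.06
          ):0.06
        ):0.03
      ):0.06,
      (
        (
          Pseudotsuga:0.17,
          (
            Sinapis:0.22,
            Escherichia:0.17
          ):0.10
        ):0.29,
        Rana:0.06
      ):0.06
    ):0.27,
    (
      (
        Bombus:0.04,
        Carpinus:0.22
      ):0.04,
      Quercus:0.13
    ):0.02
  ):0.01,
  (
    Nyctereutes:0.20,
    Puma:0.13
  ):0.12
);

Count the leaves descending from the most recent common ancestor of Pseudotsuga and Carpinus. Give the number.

The MRCA of Pseudotsuga and Carpinus is the node subtending (((Gorilla,(((Avena,(Columba,Bacillus)),(Passer,(Apis,Salmonella))),((((Formica,Sciurus),Xenopus),Bufo),Callithrix))),((Pseudotsuga,(Sinapis,Escherichia)),Rana)),((Bombus,Carpinus),Quercus)).
That clade contains 19 terminal taxa: Apis, Avena, Bacillus, Bombus, Bufo, Callithrix, Carpinus, Columba, Escherichia, Formica, Gorilla, Passer, Pseudotsuga, Quercus, Rana, Salmonella, Sciurus, Sinapis, Xenopus.

19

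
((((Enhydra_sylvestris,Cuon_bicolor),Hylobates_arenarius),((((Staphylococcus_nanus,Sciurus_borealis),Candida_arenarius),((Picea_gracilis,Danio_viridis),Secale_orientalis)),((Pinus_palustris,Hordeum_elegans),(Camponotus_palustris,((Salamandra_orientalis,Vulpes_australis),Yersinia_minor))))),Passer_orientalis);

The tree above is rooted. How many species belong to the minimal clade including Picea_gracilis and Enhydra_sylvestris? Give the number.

15

The MRCA of Picea_gracilis and Enhydra_sylvestris is the node subtending (((Enhydra_sylvestris,Cuon_bicolor),Hylobates_arenarius),((((Staphylococcus_nanus,Sciurus_borealis),Candida_arenarius),((Picea_gracilis,Danio_viridis),Secale_orientalis)),((Pinus_palustris,Hordeum_elegans),(Camponotus_palustris,((Salamandra_orientalis,Vulpes_australis),Yersinia_minor))))).
That clade contains 15 terminal taxa: Camponotus_palustris, Candida_arenarius, Cuon_bicolor, Danio_viridis, Enhydra_sylvestris, Hordeum_elegans, Hylobates_arenarius, Picea_gracilis, Pinus_palustris, Salamandra_orientalis, Sciurus_borealis, Secale_orientalis, Staphylococcus_nanus, Vulpes_australis, Yersinia_minor.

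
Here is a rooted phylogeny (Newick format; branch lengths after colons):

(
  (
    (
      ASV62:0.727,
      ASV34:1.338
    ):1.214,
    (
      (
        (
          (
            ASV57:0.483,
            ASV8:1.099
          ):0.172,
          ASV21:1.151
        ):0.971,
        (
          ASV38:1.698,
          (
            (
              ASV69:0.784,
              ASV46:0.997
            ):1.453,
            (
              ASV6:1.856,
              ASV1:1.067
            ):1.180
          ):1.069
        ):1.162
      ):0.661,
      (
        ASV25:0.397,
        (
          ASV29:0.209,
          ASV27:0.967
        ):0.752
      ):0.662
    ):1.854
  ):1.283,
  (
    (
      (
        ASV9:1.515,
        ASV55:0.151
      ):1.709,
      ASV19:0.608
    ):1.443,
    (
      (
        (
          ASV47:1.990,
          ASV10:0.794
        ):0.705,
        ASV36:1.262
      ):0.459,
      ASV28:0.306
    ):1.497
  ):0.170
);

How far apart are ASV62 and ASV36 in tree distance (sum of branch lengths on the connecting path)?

The path runs ASV62 → … → MRCA → … → ASV36; the MRCA is the root of the tree.
Branch lengths along that path: 0.727 + 1.214 + 1.283 + 0.170 + 1.497 + 0.459 + 1.262 = 6.612.

6.612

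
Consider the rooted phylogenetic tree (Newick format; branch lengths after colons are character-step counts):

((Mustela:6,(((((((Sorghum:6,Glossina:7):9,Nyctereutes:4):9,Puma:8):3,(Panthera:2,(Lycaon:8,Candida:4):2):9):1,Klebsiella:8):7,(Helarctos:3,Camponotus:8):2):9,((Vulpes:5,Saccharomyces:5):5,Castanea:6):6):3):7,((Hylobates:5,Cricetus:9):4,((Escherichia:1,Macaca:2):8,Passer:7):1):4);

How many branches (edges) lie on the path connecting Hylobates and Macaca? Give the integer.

The MRCA of Hylobates and Macaca is the node subtending ((Hylobates,Cricetus),((Escherichia,Macaca),Passer)).
From Hylobates up to that node: 2 branches. From Macaca up to the same node: 3 branches. Total: 2 + 3 = 5.

5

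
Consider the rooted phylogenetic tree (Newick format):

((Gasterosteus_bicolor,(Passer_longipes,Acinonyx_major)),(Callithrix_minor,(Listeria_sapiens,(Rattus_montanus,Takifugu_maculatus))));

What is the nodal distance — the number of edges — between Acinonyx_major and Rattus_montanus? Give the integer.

The MRCA of Acinonyx_major and Rattus_montanus is the root of the tree.
From Acinonyx_major up to that node: 3 branches. From Rattus_montanus up to the same node: 4 branches. Total: 3 + 4 = 7.

7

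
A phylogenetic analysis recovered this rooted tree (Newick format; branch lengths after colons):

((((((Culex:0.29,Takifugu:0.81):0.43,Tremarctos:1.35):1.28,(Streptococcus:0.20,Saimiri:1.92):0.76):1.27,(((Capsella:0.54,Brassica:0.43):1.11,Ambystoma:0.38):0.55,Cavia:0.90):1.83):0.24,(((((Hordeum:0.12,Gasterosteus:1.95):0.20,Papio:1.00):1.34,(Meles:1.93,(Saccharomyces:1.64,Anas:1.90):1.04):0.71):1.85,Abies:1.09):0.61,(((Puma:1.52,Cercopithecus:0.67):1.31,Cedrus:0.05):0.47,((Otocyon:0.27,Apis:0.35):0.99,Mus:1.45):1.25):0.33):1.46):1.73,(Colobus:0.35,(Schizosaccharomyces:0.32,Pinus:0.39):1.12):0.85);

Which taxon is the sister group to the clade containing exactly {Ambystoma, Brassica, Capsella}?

The clade containing exactly {Ambystoma, Brassica, Capsella} attaches to the tree at the node subtending (((Capsella,Brassica),Ambystoma),Cavia).
The other lineage descending from that same node — the sister group — is the single tip Cavia.

Cavia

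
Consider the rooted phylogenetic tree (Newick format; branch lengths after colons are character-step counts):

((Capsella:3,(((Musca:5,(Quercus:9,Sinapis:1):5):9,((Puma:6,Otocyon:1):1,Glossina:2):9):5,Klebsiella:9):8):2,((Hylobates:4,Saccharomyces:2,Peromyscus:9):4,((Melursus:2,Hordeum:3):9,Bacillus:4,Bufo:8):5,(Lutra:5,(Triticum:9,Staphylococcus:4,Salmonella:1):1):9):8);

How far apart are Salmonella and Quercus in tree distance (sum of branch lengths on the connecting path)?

57

The path runs Salmonella → … → MRCA → … → Quercus; the MRCA is the root of the tree.
Branch lengths along that path: 1 + 1 + 9 + 8 + 2 + 8 + 5 + 9 + 5 + 9 = 57.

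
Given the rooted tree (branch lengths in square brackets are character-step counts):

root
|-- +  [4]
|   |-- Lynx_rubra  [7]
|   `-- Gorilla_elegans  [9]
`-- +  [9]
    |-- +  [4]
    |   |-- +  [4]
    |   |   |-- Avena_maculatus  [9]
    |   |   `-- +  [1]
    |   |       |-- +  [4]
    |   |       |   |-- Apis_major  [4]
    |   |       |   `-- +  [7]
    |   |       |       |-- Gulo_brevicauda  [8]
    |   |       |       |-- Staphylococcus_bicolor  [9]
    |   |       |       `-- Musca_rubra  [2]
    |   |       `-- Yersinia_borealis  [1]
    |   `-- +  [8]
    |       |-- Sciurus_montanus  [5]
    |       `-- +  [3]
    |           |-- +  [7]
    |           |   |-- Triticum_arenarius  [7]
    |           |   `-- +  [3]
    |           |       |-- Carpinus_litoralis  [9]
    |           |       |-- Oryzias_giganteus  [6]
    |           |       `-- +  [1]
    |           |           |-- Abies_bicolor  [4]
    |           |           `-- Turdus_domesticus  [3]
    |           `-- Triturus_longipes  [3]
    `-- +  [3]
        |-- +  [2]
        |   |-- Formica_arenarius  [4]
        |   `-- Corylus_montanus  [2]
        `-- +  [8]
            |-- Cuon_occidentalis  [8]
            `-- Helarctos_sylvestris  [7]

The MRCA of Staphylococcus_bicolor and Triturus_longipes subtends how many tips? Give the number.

13

The MRCA of Staphylococcus_bicolor and Triturus_longipes is the node subtending ((Avena_maculatus,((Apis_major,(Gulo_brevicauda,Staphylococcus_bicolor,Musca_rubra)),Yersinia_borealis)),(Sciurus_montanus,((Triticum_arenarius,(Carpinus_litoralis,Oryzias_giganteus,(Abies_bicolor,Turdus_domesticus))),Triturus_longipes))).
That clade contains 13 terminal taxa: Abies_bicolor, Apis_major, Avena_maculatus, Carpinus_litoralis, Gulo_brevicauda, Musca_rubra, Oryzias_giganteus, Sciurus_montanus, Staphylococcus_bicolor, Triticum_arenarius, Triturus_longipes, Turdus_domesticus, Yersinia_borealis.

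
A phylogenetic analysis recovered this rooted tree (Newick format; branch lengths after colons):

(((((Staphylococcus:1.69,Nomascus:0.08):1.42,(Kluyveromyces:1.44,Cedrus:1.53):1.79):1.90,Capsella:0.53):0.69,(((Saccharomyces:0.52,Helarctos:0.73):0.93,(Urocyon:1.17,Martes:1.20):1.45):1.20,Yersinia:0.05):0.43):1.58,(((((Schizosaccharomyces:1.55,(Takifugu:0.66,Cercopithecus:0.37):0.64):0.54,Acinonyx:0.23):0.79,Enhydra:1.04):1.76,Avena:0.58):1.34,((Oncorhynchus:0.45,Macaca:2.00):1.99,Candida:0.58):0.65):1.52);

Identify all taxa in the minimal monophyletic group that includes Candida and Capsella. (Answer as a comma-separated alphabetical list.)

Tracing Candida: it sits inside ((Oncorhynchus,Macaca),Candida).
Tracing Capsella: it sits inside (((Staphylococcus,Nomascus),(Kluyveromyces,Cedrus)),Capsella).
The smallest clade enclosing both is the whole tree (their MRCA is the root), so the answer is all 19 tips in alphabetical order.

Acinonyx, Avena, Candida, Capsella, Cedrus, Cercopithecus, Enhydra, Helarctos, Kluyveromyces, Macaca, Martes, Nomascus, Oncorhynchus, Saccharomyces, Schizosaccharomyces, Staphylococcus, Takifugu, Urocyon, Yersinia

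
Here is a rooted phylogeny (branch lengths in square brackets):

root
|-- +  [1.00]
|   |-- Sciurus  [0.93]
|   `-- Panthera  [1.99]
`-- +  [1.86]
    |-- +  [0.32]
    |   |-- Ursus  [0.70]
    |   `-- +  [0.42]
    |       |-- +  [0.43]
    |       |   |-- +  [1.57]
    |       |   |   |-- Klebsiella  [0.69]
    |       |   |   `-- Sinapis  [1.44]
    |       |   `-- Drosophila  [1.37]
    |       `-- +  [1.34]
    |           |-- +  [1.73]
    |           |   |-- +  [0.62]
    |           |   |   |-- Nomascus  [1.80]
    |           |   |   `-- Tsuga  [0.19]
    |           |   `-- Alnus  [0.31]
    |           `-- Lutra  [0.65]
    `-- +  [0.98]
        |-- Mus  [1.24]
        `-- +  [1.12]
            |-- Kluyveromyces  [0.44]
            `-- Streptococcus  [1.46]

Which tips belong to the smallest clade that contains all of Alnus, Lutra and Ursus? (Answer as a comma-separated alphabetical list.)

Tracing Alnus: it sits inside ((Nomascus,Tsuga),Alnus).
Tracing Lutra: it sits inside (((Nomascus,Tsuga),Alnus),Lutra).
Tracing Ursus: it sits inside (Ursus,(((Klebsiella,Sinapis),Drosophila),(((Nomascus,Tsuga),Alnus),Lutra))).
The smallest clade enclosing all 3 is (Ursus,(((Klebsiella,Sinapis),Drosophila),(((Nomascus,Tsuga),Alnus),Lutra))); the answer is its 8 terminal taxa in alphabetical order.

Alnus, Drosophila, Klebsiella, Lutra, Nomascus, Sinapis, Tsuga, Ursus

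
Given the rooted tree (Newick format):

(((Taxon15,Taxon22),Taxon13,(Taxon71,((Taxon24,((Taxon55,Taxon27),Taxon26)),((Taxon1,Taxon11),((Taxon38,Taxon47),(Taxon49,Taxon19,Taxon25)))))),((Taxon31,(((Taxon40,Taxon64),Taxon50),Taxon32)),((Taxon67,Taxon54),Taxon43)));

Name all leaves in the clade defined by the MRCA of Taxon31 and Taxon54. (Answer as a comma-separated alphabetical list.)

Taxon31, Taxon32, Taxon40, Taxon43, Taxon50, Taxon54, Taxon64, Taxon67

Tracing Taxon31: it sits inside (Taxon31,(((Taxon40,Taxon64),Taxon50),Taxon32)).
Tracing Taxon54: it sits inside (Taxon67,Taxon54).
The smallest clade enclosing both is ((Taxon31,(((Taxon40,Taxon64),Taxon50),Taxon32)),((Taxon67,Taxon54),Taxon43)); the answer is its 8 terminal taxa in alphabetical order.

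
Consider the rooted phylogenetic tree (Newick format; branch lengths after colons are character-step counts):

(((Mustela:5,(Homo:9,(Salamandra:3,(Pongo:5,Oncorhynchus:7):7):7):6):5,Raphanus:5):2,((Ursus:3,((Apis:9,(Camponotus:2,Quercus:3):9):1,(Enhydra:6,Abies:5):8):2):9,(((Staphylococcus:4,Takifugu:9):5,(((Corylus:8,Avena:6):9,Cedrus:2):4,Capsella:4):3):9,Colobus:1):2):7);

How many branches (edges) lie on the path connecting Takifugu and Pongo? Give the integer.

11

The MRCA of Takifugu and Pongo is the root of the tree.
From Takifugu up to that node: 5 branches. From Pongo up to the same node: 6 branches. Total: 5 + 6 = 11.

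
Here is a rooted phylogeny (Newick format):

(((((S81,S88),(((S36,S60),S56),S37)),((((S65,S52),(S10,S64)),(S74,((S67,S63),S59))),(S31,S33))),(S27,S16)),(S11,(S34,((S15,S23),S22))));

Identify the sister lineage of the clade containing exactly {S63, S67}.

The clade containing exactly {S63, S67} attaches to the tree at the node subtending ((S67,S63),S59).
The other lineage descending from that same node — the sister group — is the single tip S59.

S59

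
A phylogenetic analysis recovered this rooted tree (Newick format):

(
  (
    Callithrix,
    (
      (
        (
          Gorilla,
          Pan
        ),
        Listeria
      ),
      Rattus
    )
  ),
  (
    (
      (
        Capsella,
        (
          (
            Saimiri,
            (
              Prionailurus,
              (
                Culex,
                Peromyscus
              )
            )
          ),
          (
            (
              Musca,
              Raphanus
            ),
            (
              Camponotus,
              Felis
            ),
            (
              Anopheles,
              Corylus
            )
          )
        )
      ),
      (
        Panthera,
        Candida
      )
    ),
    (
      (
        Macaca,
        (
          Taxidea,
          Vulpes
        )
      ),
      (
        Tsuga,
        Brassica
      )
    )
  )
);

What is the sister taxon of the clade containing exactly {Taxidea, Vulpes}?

The clade containing exactly {Taxidea, Vulpes} attaches to the tree at the node subtending (Macaca,(Taxidea,Vulpes)).
The other lineage descending from that same node — the sister group — is the single tip Macaca.

Macaca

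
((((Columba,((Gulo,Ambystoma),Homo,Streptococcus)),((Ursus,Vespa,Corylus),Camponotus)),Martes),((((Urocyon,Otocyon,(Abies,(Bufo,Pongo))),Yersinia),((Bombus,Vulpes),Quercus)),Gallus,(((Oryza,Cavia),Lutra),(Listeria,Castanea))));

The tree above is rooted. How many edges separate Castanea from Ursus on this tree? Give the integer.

9

The MRCA of Castanea and Ursus is the root of the tree.
From Castanea up to that node: 4 branches. From Ursus up to the same node: 5 branches. Total: 4 + 5 = 9.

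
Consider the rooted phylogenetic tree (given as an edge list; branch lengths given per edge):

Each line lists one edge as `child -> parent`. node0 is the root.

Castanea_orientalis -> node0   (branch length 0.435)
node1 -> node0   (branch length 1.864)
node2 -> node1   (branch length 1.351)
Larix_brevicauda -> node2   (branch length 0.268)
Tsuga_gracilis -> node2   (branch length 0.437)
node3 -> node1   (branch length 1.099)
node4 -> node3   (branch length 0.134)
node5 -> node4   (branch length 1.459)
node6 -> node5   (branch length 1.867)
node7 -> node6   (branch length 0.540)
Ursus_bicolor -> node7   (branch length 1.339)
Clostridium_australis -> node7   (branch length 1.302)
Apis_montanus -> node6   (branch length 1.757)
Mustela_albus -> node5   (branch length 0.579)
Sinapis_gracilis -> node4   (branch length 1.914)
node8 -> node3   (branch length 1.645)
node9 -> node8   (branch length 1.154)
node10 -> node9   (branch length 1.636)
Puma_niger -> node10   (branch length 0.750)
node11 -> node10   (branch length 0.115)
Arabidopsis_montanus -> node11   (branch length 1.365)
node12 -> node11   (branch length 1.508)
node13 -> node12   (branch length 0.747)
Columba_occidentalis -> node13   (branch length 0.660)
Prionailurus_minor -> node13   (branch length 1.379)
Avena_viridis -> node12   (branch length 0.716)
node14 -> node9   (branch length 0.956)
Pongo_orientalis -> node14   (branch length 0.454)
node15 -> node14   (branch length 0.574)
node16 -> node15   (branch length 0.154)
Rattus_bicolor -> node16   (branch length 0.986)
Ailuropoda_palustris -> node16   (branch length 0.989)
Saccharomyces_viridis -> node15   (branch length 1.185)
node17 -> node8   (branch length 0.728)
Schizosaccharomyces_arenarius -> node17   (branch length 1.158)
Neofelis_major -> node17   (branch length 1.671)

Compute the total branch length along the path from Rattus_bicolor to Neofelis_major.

6.223

The path runs Rattus_bicolor → … → MRCA → … → Neofelis_major; the MRCA is the node subtending (((Puma_niger,(Arabidopsis_montanus,((Columba_occidentalis,Prionailurus_minor),Avena_viridis))),(Pongo_orientalis,((Rattus_bicolor,Ailuropoda_palustris),Saccharomyces_viridis))),(Schizosaccharomyces_arenarius,Neofelis_major)).
Branch lengths along that path: 0.986 + 0.154 + 0.574 + 0.956 + 1.154 + 0.728 + 1.671 = 6.223.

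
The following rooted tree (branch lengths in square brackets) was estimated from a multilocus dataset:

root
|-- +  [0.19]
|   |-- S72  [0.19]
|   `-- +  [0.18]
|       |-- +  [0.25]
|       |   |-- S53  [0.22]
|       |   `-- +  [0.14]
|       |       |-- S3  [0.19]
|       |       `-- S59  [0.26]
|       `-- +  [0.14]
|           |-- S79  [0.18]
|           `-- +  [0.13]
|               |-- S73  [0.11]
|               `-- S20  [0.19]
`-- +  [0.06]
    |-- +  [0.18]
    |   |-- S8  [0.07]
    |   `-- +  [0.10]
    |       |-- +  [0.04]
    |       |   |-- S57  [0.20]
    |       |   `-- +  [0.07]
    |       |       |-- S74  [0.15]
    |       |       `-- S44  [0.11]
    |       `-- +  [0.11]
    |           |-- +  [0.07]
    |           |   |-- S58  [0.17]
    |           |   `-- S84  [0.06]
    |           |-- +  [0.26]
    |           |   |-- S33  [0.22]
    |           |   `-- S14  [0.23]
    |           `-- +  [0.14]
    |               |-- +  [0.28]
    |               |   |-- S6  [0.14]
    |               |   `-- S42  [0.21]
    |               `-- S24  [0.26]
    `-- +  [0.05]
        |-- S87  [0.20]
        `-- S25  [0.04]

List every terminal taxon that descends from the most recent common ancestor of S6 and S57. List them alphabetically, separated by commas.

Tracing S6: it sits inside (S6,S42).
Tracing S57: it sits inside (S57,(S74,S44)).
The smallest clade enclosing both is ((S57,(S74,S44)),((S58,S84),(S33,S14),((S6,S42),S24))); the answer is its 10 terminal taxa in alphabetical order.

S14, S24, S33, S42, S44, S57, S58, S6, S74, S84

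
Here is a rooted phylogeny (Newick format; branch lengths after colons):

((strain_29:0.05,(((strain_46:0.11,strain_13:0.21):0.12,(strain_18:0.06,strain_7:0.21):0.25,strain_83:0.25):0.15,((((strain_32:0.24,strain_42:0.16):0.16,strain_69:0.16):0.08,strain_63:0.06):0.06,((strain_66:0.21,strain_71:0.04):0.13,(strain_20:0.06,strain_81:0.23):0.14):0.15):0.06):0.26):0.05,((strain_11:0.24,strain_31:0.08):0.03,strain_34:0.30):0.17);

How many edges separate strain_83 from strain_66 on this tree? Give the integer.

The MRCA of strain_83 and strain_66 is the node subtending (((strain_46,strain_13),(strain_18,strain_7),strain_83),((((strain_32,strain_42),strain_69),strain_63),((strain_66,strain_71),(strain_20,strain_81)))).
From strain_83 up to that node: 2 branches. From strain_66 up to the same node: 4 branches. Total: 2 + 4 = 6.

6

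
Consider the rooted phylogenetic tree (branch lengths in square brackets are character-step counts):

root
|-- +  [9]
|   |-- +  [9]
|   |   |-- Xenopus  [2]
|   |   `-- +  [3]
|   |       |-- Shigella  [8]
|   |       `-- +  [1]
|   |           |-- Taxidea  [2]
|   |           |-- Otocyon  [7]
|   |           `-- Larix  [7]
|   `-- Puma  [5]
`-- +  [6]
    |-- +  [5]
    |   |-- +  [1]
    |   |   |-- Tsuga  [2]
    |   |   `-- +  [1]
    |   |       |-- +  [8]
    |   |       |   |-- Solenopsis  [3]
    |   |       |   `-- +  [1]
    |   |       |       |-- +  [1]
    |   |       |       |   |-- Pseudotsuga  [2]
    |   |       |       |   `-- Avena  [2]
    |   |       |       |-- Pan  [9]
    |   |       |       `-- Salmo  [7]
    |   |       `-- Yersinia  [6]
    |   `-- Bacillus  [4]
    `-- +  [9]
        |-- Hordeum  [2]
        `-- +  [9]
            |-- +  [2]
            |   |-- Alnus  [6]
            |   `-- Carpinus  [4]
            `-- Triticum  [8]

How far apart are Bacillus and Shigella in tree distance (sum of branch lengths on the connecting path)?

44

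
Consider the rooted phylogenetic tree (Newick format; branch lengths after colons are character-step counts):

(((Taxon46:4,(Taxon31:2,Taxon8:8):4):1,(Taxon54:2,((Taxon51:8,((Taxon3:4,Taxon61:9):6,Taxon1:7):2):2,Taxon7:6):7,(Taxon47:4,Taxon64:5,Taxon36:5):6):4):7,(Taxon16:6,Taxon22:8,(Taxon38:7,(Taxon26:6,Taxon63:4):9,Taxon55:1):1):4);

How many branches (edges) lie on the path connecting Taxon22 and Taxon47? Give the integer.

6

The MRCA of Taxon22 and Taxon47 is the root of the tree.
From Taxon22 up to that node: 2 branches. From Taxon47 up to the same node: 4 branches. Total: 2 + 4 = 6.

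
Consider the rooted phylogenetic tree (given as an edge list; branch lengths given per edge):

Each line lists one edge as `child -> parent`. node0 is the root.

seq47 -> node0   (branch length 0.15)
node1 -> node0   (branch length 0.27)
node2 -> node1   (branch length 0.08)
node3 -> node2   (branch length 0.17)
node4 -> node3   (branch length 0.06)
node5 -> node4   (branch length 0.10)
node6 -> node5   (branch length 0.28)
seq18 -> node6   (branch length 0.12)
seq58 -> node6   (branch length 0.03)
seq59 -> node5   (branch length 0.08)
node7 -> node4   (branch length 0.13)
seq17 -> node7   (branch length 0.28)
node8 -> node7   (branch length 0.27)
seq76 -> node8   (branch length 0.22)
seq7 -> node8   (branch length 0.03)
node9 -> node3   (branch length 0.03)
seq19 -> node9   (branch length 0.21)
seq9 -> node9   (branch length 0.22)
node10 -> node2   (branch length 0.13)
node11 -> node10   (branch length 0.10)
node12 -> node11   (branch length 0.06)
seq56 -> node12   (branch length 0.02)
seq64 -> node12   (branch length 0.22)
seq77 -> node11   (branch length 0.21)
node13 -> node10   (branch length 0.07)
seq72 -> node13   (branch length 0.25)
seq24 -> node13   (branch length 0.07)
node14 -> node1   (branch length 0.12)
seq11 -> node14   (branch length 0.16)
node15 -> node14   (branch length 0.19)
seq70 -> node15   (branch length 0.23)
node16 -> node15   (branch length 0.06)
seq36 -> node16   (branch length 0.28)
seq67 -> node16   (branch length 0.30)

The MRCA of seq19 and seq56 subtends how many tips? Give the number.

The MRCA of seq19 and seq56 is the node subtending (((((seq18,seq58),seq59),(seq17,(seq76,seq7))),(seq19,seq9)),(((seq56,seq64),seq77),(seq72,seq24))).
That clade contains 13 terminal taxa: seq17, seq18, seq19, seq24, seq56, seq58, seq59, seq64, seq7, seq72, seq76, seq77, seq9.

13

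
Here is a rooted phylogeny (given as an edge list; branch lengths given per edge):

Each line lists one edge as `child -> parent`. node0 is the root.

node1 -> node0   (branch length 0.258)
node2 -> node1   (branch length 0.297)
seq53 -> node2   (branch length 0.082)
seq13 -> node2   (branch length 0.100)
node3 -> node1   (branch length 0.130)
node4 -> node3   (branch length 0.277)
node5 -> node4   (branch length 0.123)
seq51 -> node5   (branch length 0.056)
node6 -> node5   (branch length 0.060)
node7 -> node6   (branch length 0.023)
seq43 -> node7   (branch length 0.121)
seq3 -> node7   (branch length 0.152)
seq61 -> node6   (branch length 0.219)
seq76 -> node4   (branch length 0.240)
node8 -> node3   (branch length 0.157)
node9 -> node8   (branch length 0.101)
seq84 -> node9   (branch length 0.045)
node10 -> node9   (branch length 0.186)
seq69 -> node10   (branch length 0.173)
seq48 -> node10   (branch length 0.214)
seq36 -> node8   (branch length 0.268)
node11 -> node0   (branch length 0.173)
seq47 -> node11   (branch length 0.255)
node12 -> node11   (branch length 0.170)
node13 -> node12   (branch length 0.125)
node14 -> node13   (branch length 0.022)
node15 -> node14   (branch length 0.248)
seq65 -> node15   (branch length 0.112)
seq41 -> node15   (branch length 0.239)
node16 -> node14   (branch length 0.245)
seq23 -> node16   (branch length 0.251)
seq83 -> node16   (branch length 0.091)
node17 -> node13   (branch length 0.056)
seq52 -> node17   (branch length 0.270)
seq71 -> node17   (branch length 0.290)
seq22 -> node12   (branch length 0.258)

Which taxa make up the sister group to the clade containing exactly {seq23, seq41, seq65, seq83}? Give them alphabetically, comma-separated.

seq52, seq71

The clade containing exactly {seq23, seq41, seq65, seq83} attaches to the tree at the node subtending (((seq65,seq41),(seq23,seq83)),(seq52,seq71)).
The other lineage descending from that same node — the sister group — is (seq52,seq71); its 2 tips in alphabetical order are the answer.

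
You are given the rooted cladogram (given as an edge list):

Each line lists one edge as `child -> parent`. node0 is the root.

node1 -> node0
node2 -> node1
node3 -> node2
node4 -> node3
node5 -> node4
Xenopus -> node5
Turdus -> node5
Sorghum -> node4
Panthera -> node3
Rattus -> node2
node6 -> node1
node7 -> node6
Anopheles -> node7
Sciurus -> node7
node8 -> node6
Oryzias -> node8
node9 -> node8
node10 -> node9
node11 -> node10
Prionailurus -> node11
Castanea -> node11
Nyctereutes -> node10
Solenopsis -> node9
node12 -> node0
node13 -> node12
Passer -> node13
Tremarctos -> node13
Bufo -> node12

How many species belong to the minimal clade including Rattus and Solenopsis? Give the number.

The MRCA of Rattus and Solenopsis is the node subtending (((((Xenopus,Turdus),Sorghum),Panthera),Rattus),((Anopheles,Sciurus),(Oryzias,(((Prionailurus,Castanea),Nyctereutes),Solenopsis)))).
That clade contains 12 terminal taxa: Anopheles, Castanea, Nyctereutes, Oryzias, Panthera, Prionailurus, Rattus, Sciurus, Solenopsis, Sorghum, Turdus, Xenopus.

12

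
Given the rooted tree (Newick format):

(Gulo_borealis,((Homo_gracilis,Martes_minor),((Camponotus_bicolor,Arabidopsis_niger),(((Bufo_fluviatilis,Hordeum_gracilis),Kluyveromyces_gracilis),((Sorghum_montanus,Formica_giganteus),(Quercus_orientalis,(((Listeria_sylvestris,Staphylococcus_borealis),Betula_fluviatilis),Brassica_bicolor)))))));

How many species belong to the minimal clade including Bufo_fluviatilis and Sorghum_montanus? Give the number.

The MRCA of Bufo_fluviatilis and Sorghum_montanus is the node subtending (((Bufo_fluviatilis,Hordeum_gracilis),Kluyveromyces_gracilis),((Sorghum_montanus,Formica_giganteus),(Quercus_orientalis,(((Listeria_sylvestris,Staphylococcus_borealis),Betula_fluviatilis),Brassica_bicolor)))).
That clade contains 10 terminal taxa: Betula_fluviatilis, Brassica_bicolor, Bufo_fluviatilis, Formica_giganteus, Hordeum_gracilis, Kluyveromyces_gracilis, Listeria_sylvestris, Quercus_orientalis, Sorghum_montanus, Staphylococcus_borealis.

10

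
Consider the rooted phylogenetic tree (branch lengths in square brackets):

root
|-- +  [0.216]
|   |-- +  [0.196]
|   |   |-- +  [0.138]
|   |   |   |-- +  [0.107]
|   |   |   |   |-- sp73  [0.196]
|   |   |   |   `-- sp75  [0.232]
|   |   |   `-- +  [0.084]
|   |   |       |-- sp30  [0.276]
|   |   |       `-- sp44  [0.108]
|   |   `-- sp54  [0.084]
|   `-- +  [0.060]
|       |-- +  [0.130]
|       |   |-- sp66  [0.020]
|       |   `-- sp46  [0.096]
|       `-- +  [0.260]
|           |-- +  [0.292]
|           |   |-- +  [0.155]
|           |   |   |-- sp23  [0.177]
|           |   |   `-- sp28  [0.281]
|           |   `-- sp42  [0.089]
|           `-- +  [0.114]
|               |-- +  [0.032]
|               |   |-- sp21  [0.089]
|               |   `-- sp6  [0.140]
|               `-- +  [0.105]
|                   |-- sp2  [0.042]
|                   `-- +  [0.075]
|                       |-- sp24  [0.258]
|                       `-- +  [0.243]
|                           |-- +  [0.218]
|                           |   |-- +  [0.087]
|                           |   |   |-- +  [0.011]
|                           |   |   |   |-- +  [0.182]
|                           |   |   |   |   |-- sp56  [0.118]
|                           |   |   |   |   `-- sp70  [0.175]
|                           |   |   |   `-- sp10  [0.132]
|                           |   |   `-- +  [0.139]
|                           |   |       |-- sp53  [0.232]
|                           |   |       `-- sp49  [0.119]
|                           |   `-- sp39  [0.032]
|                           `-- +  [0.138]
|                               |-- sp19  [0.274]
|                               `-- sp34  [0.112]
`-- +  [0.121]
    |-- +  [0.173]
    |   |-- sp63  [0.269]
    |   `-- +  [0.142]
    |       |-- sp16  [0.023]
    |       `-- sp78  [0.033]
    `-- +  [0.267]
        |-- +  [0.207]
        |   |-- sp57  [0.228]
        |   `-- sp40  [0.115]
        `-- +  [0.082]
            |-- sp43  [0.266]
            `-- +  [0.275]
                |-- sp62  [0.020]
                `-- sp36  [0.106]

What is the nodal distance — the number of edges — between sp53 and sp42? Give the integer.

The MRCA of sp53 and sp42 is the node subtending (((sp23,sp28),sp42),((sp21,sp6),(sp2,(sp24,(((((sp56,sp70),sp10),(sp53,sp49)),sp39),(sp19,sp34)))))).
From sp53 up to that node: 8 branches. From sp42 up to the same node: 2 branches. Total: 8 + 2 = 10.

10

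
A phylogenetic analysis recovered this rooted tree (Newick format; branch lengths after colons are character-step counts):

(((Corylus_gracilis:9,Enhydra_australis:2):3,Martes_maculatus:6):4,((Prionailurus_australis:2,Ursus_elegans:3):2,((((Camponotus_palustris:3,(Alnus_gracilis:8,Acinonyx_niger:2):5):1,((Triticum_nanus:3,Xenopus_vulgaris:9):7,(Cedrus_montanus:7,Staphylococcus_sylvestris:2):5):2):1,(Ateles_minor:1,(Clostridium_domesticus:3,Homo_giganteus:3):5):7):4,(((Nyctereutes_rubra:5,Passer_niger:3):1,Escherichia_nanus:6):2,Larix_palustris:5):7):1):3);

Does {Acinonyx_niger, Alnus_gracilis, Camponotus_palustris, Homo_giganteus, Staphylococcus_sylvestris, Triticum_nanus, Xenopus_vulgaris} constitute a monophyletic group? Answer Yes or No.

The MRCA of the listed taxa subtends (((Camponotus_palustris,(Alnus_gracilis,Acinonyx_niger)),((Triticum_nanus,Xenopus_vulgaris),(Cedrus_montanus,Staphylococcus_sylvestris))),(Ateles_minor,(Clostridium_domesticus,Homo_giganteus))).
That clade also contains Ateles_minor, Cedrus_montanus, Clostridium_domesticus, which are not in the proposed group, so the group is not monophyletic.

No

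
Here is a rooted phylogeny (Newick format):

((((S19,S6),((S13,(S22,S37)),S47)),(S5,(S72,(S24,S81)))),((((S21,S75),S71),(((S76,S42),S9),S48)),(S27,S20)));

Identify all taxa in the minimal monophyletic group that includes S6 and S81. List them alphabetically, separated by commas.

S13, S19, S22, S24, S37, S47, S5, S6, S72, S81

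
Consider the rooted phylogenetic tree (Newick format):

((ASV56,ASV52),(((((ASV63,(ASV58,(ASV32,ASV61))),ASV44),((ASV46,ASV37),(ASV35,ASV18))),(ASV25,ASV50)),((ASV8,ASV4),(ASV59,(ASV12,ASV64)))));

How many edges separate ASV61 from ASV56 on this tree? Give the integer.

The MRCA of ASV61 and ASV56 is the root of the tree.
From ASV61 up to that node: 8 branches. From ASV56 up to the same node: 2 branches. Total: 8 + 2 = 10.

10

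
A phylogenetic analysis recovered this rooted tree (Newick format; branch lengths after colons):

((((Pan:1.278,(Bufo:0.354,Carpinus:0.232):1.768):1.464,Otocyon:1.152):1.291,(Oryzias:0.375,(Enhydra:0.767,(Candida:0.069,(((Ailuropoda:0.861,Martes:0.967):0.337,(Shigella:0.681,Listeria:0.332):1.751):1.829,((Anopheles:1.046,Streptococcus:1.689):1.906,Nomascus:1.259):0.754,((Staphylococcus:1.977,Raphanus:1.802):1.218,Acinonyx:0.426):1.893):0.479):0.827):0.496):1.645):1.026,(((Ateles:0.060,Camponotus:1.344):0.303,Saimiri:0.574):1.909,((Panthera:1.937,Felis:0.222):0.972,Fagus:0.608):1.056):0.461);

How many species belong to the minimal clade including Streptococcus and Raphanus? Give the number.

10

The MRCA of Streptococcus and Raphanus is the node subtending (((Ailuropoda,Martes),(Shigella,Listeria)),((Anopheles,Streptococcus),Nomascus),((Staphylococcus,Raphanus),Acinonyx)).
That clade contains 10 terminal taxa: Acinonyx, Ailuropoda, Anopheles, Listeria, Martes, Nomascus, Raphanus, Shigella, Staphylococcus, Streptococcus.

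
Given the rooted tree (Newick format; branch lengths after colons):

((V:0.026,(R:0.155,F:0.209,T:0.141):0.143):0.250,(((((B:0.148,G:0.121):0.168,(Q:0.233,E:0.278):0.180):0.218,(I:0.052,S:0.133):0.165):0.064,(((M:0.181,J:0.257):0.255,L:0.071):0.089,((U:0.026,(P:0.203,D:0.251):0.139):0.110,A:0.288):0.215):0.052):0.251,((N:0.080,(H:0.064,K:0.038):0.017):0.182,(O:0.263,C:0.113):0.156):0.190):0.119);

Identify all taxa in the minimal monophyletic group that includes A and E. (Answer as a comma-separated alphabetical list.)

Tracing A: it sits inside ((U,(P,D)),A).
Tracing E: it sits inside (Q,E).
The smallest clade enclosing both is ((((B,G),(Q,E)),(I,S)),(((M,J),L),((U,(P,D)),A))); the answer is its 13 terminal taxa in alphabetical order.

A, B, D, E, G, I, J, L, M, P, Q, S, U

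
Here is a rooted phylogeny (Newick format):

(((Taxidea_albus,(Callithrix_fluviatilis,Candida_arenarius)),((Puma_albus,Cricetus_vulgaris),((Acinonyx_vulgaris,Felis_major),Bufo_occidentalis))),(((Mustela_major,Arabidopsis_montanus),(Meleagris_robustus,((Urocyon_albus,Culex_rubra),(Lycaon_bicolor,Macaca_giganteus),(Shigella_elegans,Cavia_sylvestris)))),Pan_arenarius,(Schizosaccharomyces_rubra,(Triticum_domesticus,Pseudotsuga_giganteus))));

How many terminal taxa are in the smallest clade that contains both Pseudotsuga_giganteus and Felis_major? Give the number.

The MRCA of Pseudotsuga_giganteus and Felis_major is the root, so the clade is the entire tree.
That clade contains 21 terminal taxa: Acinonyx_vulgaris, Arabidopsis_montanus, Bufo_occidentalis, Callithrix_fluviatilis, Candida_arenarius, Cavia_sylvestris, Cricetus_vulgaris, Culex_rubra, Felis_major, Lycaon_bicolor, Macaca_giganteus, Meleagris_robustus, Mustela_major, Pan_arenarius, Pseudotsuga_giganteus, Puma_albus, Schizosaccharomyces_rubra, Shigella_elegans, Taxidea_albus, Triticum_domesticus, Urocyon_albus.

21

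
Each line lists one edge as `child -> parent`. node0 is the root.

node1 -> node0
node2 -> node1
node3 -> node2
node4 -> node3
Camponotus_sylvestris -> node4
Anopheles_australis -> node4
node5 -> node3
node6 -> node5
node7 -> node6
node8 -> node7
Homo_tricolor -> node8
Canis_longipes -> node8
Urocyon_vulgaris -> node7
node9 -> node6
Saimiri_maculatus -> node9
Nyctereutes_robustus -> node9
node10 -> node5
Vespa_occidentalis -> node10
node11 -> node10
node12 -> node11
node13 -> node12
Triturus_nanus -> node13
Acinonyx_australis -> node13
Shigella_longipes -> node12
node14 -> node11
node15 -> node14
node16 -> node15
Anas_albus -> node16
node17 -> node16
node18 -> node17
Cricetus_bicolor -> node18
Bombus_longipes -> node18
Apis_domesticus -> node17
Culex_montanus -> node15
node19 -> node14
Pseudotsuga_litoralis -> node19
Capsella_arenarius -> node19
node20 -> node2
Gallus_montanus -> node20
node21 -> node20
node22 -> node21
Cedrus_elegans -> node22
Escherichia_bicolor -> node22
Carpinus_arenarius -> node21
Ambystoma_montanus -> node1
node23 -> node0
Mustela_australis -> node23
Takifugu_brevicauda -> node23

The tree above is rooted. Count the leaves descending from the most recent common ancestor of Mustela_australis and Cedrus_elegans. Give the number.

The MRCA of Mustela_australis and Cedrus_elegans is the root, so the clade is the entire tree.
That clade contains 25 terminal taxa: Acinonyx_australis, Ambystoma_montanus, Anas_albus, Anopheles_australis, Apis_domesticus, Bombus_longipes, Camponotus_sylvestris, Canis_longipes, Capsella_arenarius, Carpinus_arenarius, Cedrus_elegans, Cricetus_bicolor, Culex_montanus, Escherichia_bicolor, Gallus_montanus, Homo_tricolor, Mustela_australis, Nyctereutes_robustus, Pseudotsuga_litoralis, Saimiri_maculatus, Shigella_longipes, Takifugu_brevicauda, Triturus_nanus, Urocyon_vulgaris, Vespa_occidentalis.

25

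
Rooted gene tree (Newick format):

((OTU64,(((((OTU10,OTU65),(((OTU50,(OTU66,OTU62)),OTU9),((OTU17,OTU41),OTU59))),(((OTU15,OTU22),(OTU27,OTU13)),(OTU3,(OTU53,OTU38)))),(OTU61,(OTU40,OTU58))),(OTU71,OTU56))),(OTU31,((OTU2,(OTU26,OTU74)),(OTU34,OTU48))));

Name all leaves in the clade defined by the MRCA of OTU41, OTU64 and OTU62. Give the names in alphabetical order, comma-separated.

Tracing OTU41: it sits inside (OTU17,OTU41).
Tracing OTU64: it sits inside (OTU64,(((((OTU10,OTU65),(((OTU50,(OTU66,OTU62)),OTU9),((OTU17,OTU41),OTU59))),(((OTU15,OTU22),(OTU27,OTU13)),(OTU3,(OTU53,OTU38)))),(OTU61,(OTU40,OTU58))),(OTU71,OTU56))).
Tracing OTU62: it sits inside (OTU66,OTU62).
The smallest clade enclosing all 3 is (OTU64,(((((OTU10,OTU65),(((OTU50,(OTU66,OTU62)),OTU9),((OTU17,OTU41),OTU59))),(((OTU15,OTU22),(OTU27,OTU13)),(OTU3,(OTU53,OTU38)))),(OTU61,(OTU40,OTU58))),(OTU71,OTU56))); the answer is its 22 terminal taxa in alphabetical order.

OTU10, OTU13, OTU15, OTU17, OTU22, OTU27, OTU3, OTU38, OTU40, OTU41, OTU50, OTU53, OTU56, OTU58, OTU59, OTU61, OTU62, OTU64, OTU65, OTU66, OTU71, OTU9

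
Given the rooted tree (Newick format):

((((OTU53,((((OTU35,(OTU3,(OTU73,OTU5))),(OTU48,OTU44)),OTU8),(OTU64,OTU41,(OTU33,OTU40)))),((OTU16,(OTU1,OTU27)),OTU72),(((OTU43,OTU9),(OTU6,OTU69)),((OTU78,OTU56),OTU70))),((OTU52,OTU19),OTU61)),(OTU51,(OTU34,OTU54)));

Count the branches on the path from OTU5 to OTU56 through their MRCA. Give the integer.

The MRCA of OTU5 and OTU56 is the node subtending ((OTU53,((((OTU35,(OTU3,(OTU73,OTU5))),(OTU48,OTU44)),OTU8),(OTU64,OTU41,(OTU33,OTU40)))),((OTU16,(OTU1,OTU27)),OTU72),(((OTU43,OTU9),(OTU6,OTU69)),((OTU78,OTU56),OTU70))).
From OTU5 up to that node: 8 branches. From OTU56 up to the same node: 4 branches. Total: 8 + 4 = 12.

12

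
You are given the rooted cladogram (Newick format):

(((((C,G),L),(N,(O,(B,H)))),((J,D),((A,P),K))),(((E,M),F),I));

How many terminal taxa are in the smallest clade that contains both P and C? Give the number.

12

The MRCA of P and C is the node subtending ((((C,G),L),(N,(O,(B,H)))),((J,D),((A,P),K))).
That clade contains 12 terminal taxa: A, B, C, D, G, H, J, K, L, N, O, P.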